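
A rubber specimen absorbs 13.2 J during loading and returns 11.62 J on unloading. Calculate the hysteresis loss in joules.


Hysteresis loss = loading - unloading
= 13.2 - 11.62
= 1.58 J

1.58 J


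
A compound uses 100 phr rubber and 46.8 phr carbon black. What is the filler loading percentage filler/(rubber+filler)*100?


Filler % = filler / (rubber + filler) * 100
= 46.8 / (100 + 46.8) * 100
= 46.8 / 146.8 * 100
= 31.88%

31.88%


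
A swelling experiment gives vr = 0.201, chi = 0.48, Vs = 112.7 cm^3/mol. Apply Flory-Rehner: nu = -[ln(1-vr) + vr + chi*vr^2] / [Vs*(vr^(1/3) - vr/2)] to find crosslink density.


ln(1 - vr) = ln(1 - 0.201) = -0.2244
Numerator = -((-0.2244) + 0.201 + 0.48 * 0.201^2) = 0.0040
Denominator = 112.7 * (0.201^(1/3) - 0.201/2) = 54.6907
nu = 0.0040 / 54.6907 = 7.3172e-05 mol/cm^3

7.3172e-05 mol/cm^3


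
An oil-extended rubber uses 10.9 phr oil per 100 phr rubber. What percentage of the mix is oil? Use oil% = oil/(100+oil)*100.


Oil % = oil / (100 + oil) * 100
= 10.9 / (100 + 10.9) * 100
= 10.9 / 110.9 * 100
= 9.83%

9.83%


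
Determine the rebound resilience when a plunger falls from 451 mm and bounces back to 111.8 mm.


Resilience = h_rebound / h_drop * 100
= 111.8 / 451 * 100
= 24.8%

24.8%


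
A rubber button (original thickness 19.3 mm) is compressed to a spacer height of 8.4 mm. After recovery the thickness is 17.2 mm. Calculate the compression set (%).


CS = (t0 - recovered) / (t0 - ts) * 100
= (19.3 - 17.2) / (19.3 - 8.4) * 100
= 2.1 / 10.9 * 100
= 19.3%

19.3%


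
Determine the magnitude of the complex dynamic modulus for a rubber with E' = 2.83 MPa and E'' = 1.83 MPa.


|E*| = sqrt(E'^2 + E''^2)
= sqrt(2.83^2 + 1.83^2)
= sqrt(8.0089 + 3.3489)
= 3.37 MPa

3.37 MPa


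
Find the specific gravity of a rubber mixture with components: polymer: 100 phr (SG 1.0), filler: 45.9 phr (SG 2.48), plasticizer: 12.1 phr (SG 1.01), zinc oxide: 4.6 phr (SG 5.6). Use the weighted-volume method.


Sum of weights = 162.6
Volume contributions:
  polymer: 100/1.0 = 100.0000
  filler: 45.9/2.48 = 18.5081
  plasticizer: 12.1/1.01 = 11.9802
  zinc oxide: 4.6/5.6 = 0.8214
Sum of volumes = 131.3097
SG = 162.6 / 131.3097 = 1.238

SG = 1.238


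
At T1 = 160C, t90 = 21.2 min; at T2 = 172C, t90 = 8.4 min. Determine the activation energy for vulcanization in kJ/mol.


T1 = 433.15 K, T2 = 445.15 K
1/T1 - 1/T2 = 6.2235e-05
ln(t1/t2) = ln(21.2/8.4) = 0.9258
Ea = 8.314 * 0.9258 / 6.2235e-05 = 123673.4078 J/mol
Ea = 123.67 kJ/mol

123.67 kJ/mol


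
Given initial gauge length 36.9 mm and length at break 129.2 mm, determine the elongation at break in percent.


Elongation = (Lf - L0) / L0 * 100
= (129.2 - 36.9) / 36.9 * 100
= 92.3 / 36.9 * 100
= 250.1%

250.1%


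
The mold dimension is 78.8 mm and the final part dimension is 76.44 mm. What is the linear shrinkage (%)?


Shrinkage = (mold - part) / mold * 100
= (78.8 - 76.44) / 78.8 * 100
= 2.36 / 78.8 * 100
= 2.99%

2.99%


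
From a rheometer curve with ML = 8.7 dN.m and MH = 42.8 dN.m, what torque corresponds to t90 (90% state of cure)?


M90 = ML + 0.9 * (MH - ML)
M90 = 8.7 + 0.9 * (42.8 - 8.7)
M90 = 8.7 + 0.9 * 34.1
M90 = 39.39 dN.m

39.39 dN.m


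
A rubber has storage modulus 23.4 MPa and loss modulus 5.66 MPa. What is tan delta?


tan delta = E'' / E'
= 5.66 / 23.4
= 0.2419

tan delta = 0.2419


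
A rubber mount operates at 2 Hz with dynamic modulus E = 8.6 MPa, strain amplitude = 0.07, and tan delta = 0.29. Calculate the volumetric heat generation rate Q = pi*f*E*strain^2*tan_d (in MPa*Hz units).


Q = pi * f * E * strain^2 * tan_d
= pi * 2 * 8.6 * 0.07^2 * 0.29
= pi * 2 * 8.6 * 0.0049 * 0.29
= 0.0768

Q = 0.0768


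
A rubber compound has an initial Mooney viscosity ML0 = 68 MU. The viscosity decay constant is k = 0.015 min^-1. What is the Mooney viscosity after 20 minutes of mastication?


ML = ML0 * exp(-k * t)
ML = 68 * exp(-0.015 * 20)
ML = 68 * 0.7408
ML = 50.38 MU

50.38 MU


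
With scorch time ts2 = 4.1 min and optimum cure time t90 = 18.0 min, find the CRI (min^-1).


CRI = 100 / (t90 - ts2)
= 100 / (18.0 - 4.1)
= 100 / 13.9
= 7.19 min^-1

7.19 min^-1


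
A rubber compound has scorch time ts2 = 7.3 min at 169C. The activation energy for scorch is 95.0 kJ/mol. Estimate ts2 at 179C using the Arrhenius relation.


Convert temperatures: T1 = 169 + 273.15 = 442.15 K, T2 = 179 + 273.15 = 452.15 K
ts2_new = 7.3 * exp(95000 / 8.314 * (1/452.15 - 1/442.15))
1/T2 - 1/T1 = -5.0020e-05
ts2_new = 4.12 min

4.12 min


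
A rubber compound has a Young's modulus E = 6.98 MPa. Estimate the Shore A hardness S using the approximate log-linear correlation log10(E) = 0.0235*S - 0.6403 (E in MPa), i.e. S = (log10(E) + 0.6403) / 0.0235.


log10(E) = 0.0235*S - 0.6403  =>  S = (log10(E) + 0.6403) / 0.0235
log10(6.98) = 0.843855
S = (0.843855 + 0.6403) / 0.0235 = 1.484155 / 0.0235
S = 63.2

Shore A = 63.2


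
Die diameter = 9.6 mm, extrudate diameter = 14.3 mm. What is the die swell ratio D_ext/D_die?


Die swell ratio = D_extrudate / D_die
= 14.3 / 9.6
= 1.49

Die swell = 1.49


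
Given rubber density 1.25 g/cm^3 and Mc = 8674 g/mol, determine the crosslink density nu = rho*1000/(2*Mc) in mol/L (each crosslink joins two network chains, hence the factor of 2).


nu = rho * 1000 / (2 * Mc)
nu = 1.25 * 1000 / (2 * 8674)
nu = 1250.0 / 17348
nu = 0.0721 mol/L

0.0721 mol/L


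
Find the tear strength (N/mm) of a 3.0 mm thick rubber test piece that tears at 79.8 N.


Tear strength = force / thickness
= 79.8 / 3.0
= 26.6 N/mm

26.6 N/mm


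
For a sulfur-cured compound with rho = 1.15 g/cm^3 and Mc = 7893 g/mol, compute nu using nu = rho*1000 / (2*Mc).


nu = rho * 1000 / (2 * Mc)
nu = 1.15 * 1000 / (2 * 7893)
nu = 1150.0 / 15786
nu = 0.0728 mol/L

0.0728 mol/L


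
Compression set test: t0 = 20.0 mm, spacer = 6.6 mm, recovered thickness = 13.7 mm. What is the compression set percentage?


CS = (t0 - recovered) / (t0 - ts) * 100
= (20.0 - 13.7) / (20.0 - 6.6) * 100
= 6.3 / 13.4 * 100
= 47.0%

47.0%


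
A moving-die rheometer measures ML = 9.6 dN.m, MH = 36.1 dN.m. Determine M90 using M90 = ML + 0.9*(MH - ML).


M90 = ML + 0.9 * (MH - ML)
M90 = 9.6 + 0.9 * (36.1 - 9.6)
M90 = 9.6 + 0.9 * 26.5
M90 = 33.45 dN.m

33.45 dN.m


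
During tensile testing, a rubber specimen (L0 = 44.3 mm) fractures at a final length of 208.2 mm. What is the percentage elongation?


Elongation = (Lf - L0) / L0 * 100
= (208.2 - 44.3) / 44.3 * 100
= 163.9 / 44.3 * 100
= 370.0%

370.0%


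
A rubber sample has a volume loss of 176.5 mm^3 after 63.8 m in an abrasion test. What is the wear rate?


Rate = volume_loss / distance
= 176.5 / 63.8
= 2.766 mm^3/m

2.766 mm^3/m


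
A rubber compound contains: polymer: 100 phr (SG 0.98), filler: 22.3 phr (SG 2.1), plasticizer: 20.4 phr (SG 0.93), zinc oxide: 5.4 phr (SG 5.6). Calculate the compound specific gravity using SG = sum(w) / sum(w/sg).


Sum of weights = 148.1
Volume contributions:
  polymer: 100/0.98 = 102.0408
  filler: 22.3/2.1 = 10.6190
  plasticizer: 20.4/0.93 = 21.9355
  zinc oxide: 5.4/5.6 = 0.9643
Sum of volumes = 135.5596
SG = 148.1 / 135.5596 = 1.093

SG = 1.093


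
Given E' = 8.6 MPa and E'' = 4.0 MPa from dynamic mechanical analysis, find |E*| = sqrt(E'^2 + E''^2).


|E*| = sqrt(E'^2 + E''^2)
= sqrt(8.6^2 + 4.0^2)
= sqrt(73.9600 + 16.0000)
= 9.485 MPa

9.485 MPa


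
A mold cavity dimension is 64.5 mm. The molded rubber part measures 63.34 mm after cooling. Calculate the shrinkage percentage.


Shrinkage = (mold - part) / mold * 100
= (64.5 - 63.34) / 64.5 * 100
= 1.16 / 64.5 * 100
= 1.8%

1.8%


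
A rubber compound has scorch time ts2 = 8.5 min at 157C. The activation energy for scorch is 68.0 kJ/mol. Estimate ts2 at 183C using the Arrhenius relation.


Convert temperatures: T1 = 157 + 273.15 = 430.15 K, T2 = 183 + 273.15 = 456.15 K
ts2_new = 8.5 * exp(68000 / 8.314 * (1/456.15 - 1/430.15))
1/T2 - 1/T1 = -1.3251e-04
ts2_new = 2.88 min

2.88 min


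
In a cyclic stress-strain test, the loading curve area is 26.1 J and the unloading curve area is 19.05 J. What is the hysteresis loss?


Hysteresis loss = loading - unloading
= 26.1 - 19.05
= 7.05 J

7.05 J


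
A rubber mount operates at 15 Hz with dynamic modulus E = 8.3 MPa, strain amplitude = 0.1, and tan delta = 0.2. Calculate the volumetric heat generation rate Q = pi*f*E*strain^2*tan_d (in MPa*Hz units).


Q = pi * f * E * strain^2 * tan_d
= pi * 15 * 8.3 * 0.1^2 * 0.2
= pi * 15 * 8.3 * 0.0100 * 0.2
= 0.7823

Q = 0.7823


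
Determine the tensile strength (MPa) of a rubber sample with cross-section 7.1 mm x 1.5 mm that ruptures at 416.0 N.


Area = width * thickness = 7.1 * 1.5 = 10.65 mm^2
TS = force / area = 416.0 / 10.65 = 39.06 MPa

39.06 MPa


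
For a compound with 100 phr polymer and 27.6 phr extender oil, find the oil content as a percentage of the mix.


Oil % = oil / (100 + oil) * 100
= 27.6 / (100 + 27.6) * 100
= 27.6 / 127.6 * 100
= 21.63%

21.63%


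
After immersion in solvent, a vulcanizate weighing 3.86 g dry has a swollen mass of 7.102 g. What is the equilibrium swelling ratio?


Q = W_swollen / W_dry
Q = 7.102 / 3.86
Q = 1.84

Q = 1.84


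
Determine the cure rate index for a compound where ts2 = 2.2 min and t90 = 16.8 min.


CRI = 100 / (t90 - ts2)
= 100 / (16.8 - 2.2)
= 100 / 14.6
= 6.85 min^-1

6.85 min^-1


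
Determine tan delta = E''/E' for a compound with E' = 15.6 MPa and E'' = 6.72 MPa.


tan delta = E'' / E'
= 6.72 / 15.6
= 0.4308

tan delta = 0.4308


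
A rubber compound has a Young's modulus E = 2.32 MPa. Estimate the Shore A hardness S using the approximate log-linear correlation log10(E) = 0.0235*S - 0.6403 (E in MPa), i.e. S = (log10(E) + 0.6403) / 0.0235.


log10(E) = 0.0235*S - 0.6403  =>  S = (log10(E) + 0.6403) / 0.0235
log10(2.32) = 0.365488
S = (0.365488 + 0.6403) / 0.0235 = 1.005788 / 0.0235
S = 42.8

Shore A = 42.8


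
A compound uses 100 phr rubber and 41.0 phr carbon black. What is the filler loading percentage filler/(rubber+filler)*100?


Filler % = filler / (rubber + filler) * 100
= 41.0 / (100 + 41.0) * 100
= 41.0 / 141.0 * 100
= 29.08%

29.08%


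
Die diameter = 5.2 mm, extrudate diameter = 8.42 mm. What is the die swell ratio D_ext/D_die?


Die swell ratio = D_extrudate / D_die
= 8.42 / 5.2
= 1.619

Die swell = 1.619


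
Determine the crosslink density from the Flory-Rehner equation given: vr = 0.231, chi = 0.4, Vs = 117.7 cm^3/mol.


ln(1 - vr) = ln(1 - 0.231) = -0.2627
Numerator = -((-0.2627) + 0.231 + 0.4 * 0.231^2) = 0.0103
Denominator = 117.7 * (0.231^(1/3) - 0.231/2) = 58.6239
nu = 0.0103 / 58.6239 = 1.7604e-04 mol/cm^3

1.7604e-04 mol/cm^3


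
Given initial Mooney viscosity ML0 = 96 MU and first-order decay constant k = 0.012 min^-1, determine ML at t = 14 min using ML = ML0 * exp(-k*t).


ML = ML0 * exp(-k * t)
ML = 96 * exp(-0.012 * 14)
ML = 96 * 0.8454
ML = 81.15 MU

81.15 MU


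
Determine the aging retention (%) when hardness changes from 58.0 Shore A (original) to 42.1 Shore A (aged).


Retention = aged / original * 100
= 42.1 / 58.0 * 100
= 72.6%

72.6%


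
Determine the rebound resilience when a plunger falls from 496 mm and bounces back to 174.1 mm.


Resilience = h_rebound / h_drop * 100
= 174.1 / 496 * 100
= 35.1%

35.1%


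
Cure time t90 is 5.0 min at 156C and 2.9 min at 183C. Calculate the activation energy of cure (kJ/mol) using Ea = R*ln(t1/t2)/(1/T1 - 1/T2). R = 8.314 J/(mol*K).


T1 = 429.15 K, T2 = 456.15 K
1/T1 - 1/T2 = 1.3793e-04
ln(t1/t2) = ln(5.0/2.9) = 0.5447
Ea = 8.314 * 0.5447 / 1.3793e-04 = 32835.3836 J/mol
Ea = 32.84 kJ/mol

32.84 kJ/mol


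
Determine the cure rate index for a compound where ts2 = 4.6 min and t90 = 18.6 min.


CRI = 100 / (t90 - ts2)
= 100 / (18.6 - 4.6)
= 100 / 14.0
= 7.14 min^-1

7.14 min^-1


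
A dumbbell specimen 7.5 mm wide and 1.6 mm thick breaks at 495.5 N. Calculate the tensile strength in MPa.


Area = width * thickness = 7.5 * 1.6 = 12.0 mm^2
TS = force / area = 495.5 / 12.0 = 41.29 MPa

41.29 MPa


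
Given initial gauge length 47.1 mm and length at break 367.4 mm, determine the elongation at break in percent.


Elongation = (Lf - L0) / L0 * 100
= (367.4 - 47.1) / 47.1 * 100
= 320.3 / 47.1 * 100
= 680.0%

680.0%


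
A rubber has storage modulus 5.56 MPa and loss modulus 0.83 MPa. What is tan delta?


tan delta = E'' / E'
= 0.83 / 5.56
= 0.1493

tan delta = 0.1493


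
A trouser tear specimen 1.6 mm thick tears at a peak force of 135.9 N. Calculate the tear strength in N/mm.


Tear strength = force / thickness
= 135.9 / 1.6
= 84.94 N/mm

84.94 N/mm


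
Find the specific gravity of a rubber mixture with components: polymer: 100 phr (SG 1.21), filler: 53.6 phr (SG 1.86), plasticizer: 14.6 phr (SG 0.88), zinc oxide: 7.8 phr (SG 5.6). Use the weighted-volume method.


Sum of weights = 176.0
Volume contributions:
  polymer: 100/1.21 = 82.6446
  filler: 53.6/1.86 = 28.8172
  plasticizer: 14.6/0.88 = 16.5909
  zinc oxide: 7.8/5.6 = 1.3929
Sum of volumes = 129.4456
SG = 176.0 / 129.4456 = 1.36

SG = 1.36


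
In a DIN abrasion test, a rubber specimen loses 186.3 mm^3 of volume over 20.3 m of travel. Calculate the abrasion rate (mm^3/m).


Rate = volume_loss / distance
= 186.3 / 20.3
= 9.177 mm^3/m

9.177 mm^3/m


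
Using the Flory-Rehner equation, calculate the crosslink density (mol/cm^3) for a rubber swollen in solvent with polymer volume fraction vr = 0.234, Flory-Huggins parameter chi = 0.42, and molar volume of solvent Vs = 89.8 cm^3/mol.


ln(1 - vr) = ln(1 - 0.234) = -0.2666
Numerator = -((-0.2666) + 0.234 + 0.42 * 0.234^2) = 0.0096
Denominator = 89.8 * (0.234^(1/3) - 0.234/2) = 44.8303
nu = 0.0096 / 44.8303 = 2.1360e-04 mol/cm^3

2.1360e-04 mol/cm^3


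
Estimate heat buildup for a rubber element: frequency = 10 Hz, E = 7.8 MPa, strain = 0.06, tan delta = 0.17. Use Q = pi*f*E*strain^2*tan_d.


Q = pi * f * E * strain^2 * tan_d
= pi * 10 * 7.8 * 0.06^2 * 0.17
= pi * 10 * 7.8 * 0.0036 * 0.17
= 0.1500

Q = 0.1500


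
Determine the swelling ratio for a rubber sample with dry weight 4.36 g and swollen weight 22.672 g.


Q = W_swollen / W_dry
Q = 22.672 / 4.36
Q = 5.2

Q = 5.2


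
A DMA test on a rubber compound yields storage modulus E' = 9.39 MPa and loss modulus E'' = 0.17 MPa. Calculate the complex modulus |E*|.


|E*| = sqrt(E'^2 + E''^2)
= sqrt(9.39^2 + 0.17^2)
= sqrt(88.1721 + 0.0289)
= 9.392 MPa

9.392 MPa


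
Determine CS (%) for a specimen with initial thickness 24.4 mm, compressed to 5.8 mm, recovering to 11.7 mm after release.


CS = (t0 - recovered) / (t0 - ts) * 100
= (24.4 - 11.7) / (24.4 - 5.8) * 100
= 12.7 / 18.6 * 100
= 68.3%

68.3%


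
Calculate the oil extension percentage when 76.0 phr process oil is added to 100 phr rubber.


Oil % = oil / (100 + oil) * 100
= 76.0 / (100 + 76.0) * 100
= 76.0 / 176.0 * 100
= 43.18%

43.18%


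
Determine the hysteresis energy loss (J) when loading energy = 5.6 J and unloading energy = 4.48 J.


Hysteresis loss = loading - unloading
= 5.6 - 4.48
= 1.12 J

1.12 J


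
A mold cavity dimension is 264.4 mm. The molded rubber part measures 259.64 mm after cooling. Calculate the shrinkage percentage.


Shrinkage = (mold - part) / mold * 100
= (264.4 - 259.64) / 264.4 * 100
= 4.76 / 264.4 * 100
= 1.8%

1.8%


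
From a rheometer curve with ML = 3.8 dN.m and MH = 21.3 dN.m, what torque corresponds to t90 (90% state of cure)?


M90 = ML + 0.9 * (MH - ML)
M90 = 3.8 + 0.9 * (21.3 - 3.8)
M90 = 3.8 + 0.9 * 17.5
M90 = 19.55 dN.m

19.55 dN.m


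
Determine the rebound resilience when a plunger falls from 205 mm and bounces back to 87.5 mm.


Resilience = h_rebound / h_drop * 100
= 87.5 / 205 * 100
= 42.7%

42.7%


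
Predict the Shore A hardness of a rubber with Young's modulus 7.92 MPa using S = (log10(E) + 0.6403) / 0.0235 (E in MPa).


log10(E) = 0.0235*S - 0.6403  =>  S = (log10(E) + 0.6403) / 0.0235
log10(7.92) = 0.898725
S = (0.898725 + 0.6403) / 0.0235 = 1.539025 / 0.0235
S = 65.5

Shore A = 65.5


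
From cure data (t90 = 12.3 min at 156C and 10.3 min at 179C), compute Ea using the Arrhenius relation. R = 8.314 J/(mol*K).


T1 = 429.15 K, T2 = 452.15 K
1/T1 - 1/T2 = 1.1853e-04
ln(t1/t2) = ln(12.3/10.3) = 0.1775
Ea = 8.314 * 0.1775 / 1.1853e-04 = 12446.9509 J/mol
Ea = 12.45 kJ/mol

12.45 kJ/mol


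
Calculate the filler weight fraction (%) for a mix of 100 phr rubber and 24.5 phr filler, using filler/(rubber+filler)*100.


Filler % = filler / (rubber + filler) * 100
= 24.5 / (100 + 24.5) * 100
= 24.5 / 124.5 * 100
= 19.68%

19.68%


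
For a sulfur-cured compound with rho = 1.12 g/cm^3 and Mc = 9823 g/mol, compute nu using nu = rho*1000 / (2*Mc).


nu = rho * 1000 / (2 * Mc)
nu = 1.12 * 1000 / (2 * 9823)
nu = 1120.0 / 19646
nu = 0.0570 mol/L

0.0570 mol/L


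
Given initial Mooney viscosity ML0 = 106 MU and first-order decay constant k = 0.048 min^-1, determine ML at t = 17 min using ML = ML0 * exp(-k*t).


ML = ML0 * exp(-k * t)
ML = 106 * exp(-0.048 * 17)
ML = 106 * 0.4422
ML = 46.87 MU

46.87 MU


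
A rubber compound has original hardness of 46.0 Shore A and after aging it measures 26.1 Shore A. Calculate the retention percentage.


Retention = aged / original * 100
= 26.1 / 46.0 * 100
= 56.7%

56.7%


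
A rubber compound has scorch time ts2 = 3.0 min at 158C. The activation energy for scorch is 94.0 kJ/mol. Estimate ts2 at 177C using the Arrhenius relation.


Convert temperatures: T1 = 158 + 273.15 = 431.15 K, T2 = 177 + 273.15 = 450.15 K
ts2_new = 3.0 * exp(94000 / 8.314 * (1/450.15 - 1/431.15))
1/T2 - 1/T1 = -9.7897e-05
ts2_new = 0.99 min

0.99 min


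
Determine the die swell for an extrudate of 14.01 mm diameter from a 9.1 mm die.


Die swell ratio = D_extrudate / D_die
= 14.01 / 9.1
= 1.54

Die swell = 1.54


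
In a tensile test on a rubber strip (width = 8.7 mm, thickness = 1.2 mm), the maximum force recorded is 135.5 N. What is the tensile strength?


Area = width * thickness = 8.7 * 1.2 = 10.44 mm^2
TS = force / area = 135.5 / 10.44 = 12.98 MPa

12.98 MPa


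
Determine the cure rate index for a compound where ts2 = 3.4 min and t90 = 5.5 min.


CRI = 100 / (t90 - ts2)
= 100 / (5.5 - 3.4)
= 100 / 2.1
= 47.62 min^-1

47.62 min^-1


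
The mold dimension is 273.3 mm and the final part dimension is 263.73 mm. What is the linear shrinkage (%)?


Shrinkage = (mold - part) / mold * 100
= (273.3 - 263.73) / 273.3 * 100
= 9.57 / 273.3 * 100
= 3.5%

3.5%


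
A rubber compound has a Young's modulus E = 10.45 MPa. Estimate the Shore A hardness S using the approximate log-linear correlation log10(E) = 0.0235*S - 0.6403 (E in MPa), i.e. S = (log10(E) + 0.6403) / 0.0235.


log10(E) = 0.0235*S - 0.6403  =>  S = (log10(E) + 0.6403) / 0.0235
log10(10.45) = 1.019116
S = (1.019116 + 0.6403) / 0.0235 = 1.659416 / 0.0235
S = 70.6

Shore A = 70.6


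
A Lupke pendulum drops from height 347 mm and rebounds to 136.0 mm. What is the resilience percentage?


Resilience = h_rebound / h_drop * 100
= 136.0 / 347 * 100
= 39.2%

39.2%


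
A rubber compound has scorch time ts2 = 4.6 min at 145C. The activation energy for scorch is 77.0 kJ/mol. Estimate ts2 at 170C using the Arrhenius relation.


Convert temperatures: T1 = 145 + 273.15 = 418.15 K, T2 = 170 + 273.15 = 443.15 K
ts2_new = 4.6 * exp(77000 / 8.314 * (1/443.15 - 1/418.15))
1/T2 - 1/T1 = -1.3491e-04
ts2_new = 1.32 min

1.32 min


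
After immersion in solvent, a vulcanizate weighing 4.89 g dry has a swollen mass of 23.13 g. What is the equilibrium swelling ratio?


Q = W_swollen / W_dry
Q = 23.13 / 4.89
Q = 4.73

Q = 4.73


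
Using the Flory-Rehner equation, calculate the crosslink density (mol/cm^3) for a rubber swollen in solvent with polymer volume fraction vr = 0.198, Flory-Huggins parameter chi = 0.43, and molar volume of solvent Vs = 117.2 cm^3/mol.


ln(1 - vr) = ln(1 - 0.198) = -0.2206
Numerator = -((-0.2206) + 0.198 + 0.43 * 0.198^2) = 0.0058
Denominator = 117.2 * (0.198^(1/3) - 0.198/2) = 56.7069
nu = 0.0058 / 56.7069 = 1.0209e-04 mol/cm^3

1.0209e-04 mol/cm^3


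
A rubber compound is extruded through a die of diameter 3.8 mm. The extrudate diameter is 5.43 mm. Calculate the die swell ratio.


Die swell ratio = D_extrudate / D_die
= 5.43 / 3.8
= 1.429

Die swell = 1.429


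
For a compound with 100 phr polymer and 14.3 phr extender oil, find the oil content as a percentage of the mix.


Oil % = oil / (100 + oil) * 100
= 14.3 / (100 + 14.3) * 100
= 14.3 / 114.3 * 100
= 12.51%

12.51%


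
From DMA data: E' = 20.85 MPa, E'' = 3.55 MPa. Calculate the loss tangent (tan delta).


tan delta = E'' / E'
= 3.55 / 20.85
= 0.1703

tan delta = 0.1703


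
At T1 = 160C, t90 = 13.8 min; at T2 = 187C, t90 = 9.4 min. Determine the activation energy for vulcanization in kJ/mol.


T1 = 433.15 K, T2 = 460.15 K
1/T1 - 1/T2 = 1.3546e-04
ln(t1/t2) = ln(13.8/9.4) = 0.3840
Ea = 8.314 * 0.3840 / 1.3546e-04 = 23565.0705 J/mol
Ea = 23.57 kJ/mol

23.57 kJ/mol


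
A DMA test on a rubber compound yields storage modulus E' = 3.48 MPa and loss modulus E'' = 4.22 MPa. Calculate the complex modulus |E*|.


|E*| = sqrt(E'^2 + E''^2)
= sqrt(3.48^2 + 4.22^2)
= sqrt(12.1104 + 17.8084)
= 5.47 MPa

5.47 MPa


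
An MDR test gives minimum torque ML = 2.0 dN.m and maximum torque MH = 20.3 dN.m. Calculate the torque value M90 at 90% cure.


M90 = ML + 0.9 * (MH - ML)
M90 = 2.0 + 0.9 * (20.3 - 2.0)
M90 = 2.0 + 0.9 * 18.3
M90 = 18.47 dN.m

18.47 dN.m


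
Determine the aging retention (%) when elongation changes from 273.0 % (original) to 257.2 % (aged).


Retention = aged / original * 100
= 257.2 / 273.0 * 100
= 94.2%

94.2%


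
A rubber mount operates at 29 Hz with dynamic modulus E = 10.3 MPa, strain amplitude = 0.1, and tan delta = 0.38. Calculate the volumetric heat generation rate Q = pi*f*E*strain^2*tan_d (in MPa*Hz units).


Q = pi * f * E * strain^2 * tan_d
= pi * 29 * 10.3 * 0.1^2 * 0.38
= pi * 29 * 10.3 * 0.0100 * 0.38
= 3.5659

Q = 3.5659


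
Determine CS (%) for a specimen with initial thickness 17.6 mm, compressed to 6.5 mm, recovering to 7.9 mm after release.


CS = (t0 - recovered) / (t0 - ts) * 100
= (17.6 - 7.9) / (17.6 - 6.5) * 100
= 9.7 / 11.1 * 100
= 87.4%

87.4%


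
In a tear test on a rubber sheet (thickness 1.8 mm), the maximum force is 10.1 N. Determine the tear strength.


Tear strength = force / thickness
= 10.1 / 1.8
= 5.61 N/mm

5.61 N/mm


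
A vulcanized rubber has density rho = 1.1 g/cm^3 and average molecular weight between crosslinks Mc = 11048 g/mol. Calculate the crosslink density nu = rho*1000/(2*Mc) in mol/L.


nu = rho * 1000 / (2 * Mc)
nu = 1.1 * 1000 / (2 * 11048)
nu = 1100.0 / 22096
nu = 0.0498 mol/L

0.0498 mol/L


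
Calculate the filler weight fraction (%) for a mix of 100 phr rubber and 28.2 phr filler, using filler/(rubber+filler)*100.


Filler % = filler / (rubber + filler) * 100
= 28.2 / (100 + 28.2) * 100
= 28.2 / 128.2 * 100
= 22.0%

22.0%


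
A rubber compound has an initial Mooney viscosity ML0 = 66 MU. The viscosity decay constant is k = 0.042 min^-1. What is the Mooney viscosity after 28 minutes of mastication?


ML = ML0 * exp(-k * t)
ML = 66 * exp(-0.042 * 28)
ML = 66 * 0.3085
ML = 20.36 MU

20.36 MU


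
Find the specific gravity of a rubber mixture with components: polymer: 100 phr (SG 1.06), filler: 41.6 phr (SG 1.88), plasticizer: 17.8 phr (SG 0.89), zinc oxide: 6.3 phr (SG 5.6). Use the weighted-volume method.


Sum of weights = 165.7
Volume contributions:
  polymer: 100/1.06 = 94.3396
  filler: 41.6/1.88 = 22.1277
  plasticizer: 17.8/0.89 = 20.0000
  zinc oxide: 6.3/5.6 = 1.1250
Sum of volumes = 137.5923
SG = 165.7 / 137.5923 = 1.204

SG = 1.204


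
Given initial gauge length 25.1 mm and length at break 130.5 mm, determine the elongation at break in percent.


Elongation = (Lf - L0) / L0 * 100
= (130.5 - 25.1) / 25.1 * 100
= 105.4 / 25.1 * 100
= 419.9%

419.9%


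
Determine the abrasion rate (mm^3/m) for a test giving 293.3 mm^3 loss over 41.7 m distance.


Rate = volume_loss / distance
= 293.3 / 41.7
= 7.034 mm^3/m

7.034 mm^3/m


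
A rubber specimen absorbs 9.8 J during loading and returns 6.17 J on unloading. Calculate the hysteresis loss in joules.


Hysteresis loss = loading - unloading
= 9.8 - 6.17
= 3.63 J

3.63 J


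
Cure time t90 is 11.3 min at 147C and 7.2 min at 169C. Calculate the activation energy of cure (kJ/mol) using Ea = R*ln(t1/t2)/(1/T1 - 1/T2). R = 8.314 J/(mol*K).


T1 = 420.15 K, T2 = 442.15 K
1/T1 - 1/T2 = 1.1843e-04
ln(t1/t2) = ln(11.3/7.2) = 0.4507
Ea = 8.314 * 0.4507 / 1.1843e-04 = 31642.4282 J/mol
Ea = 31.64 kJ/mol

31.64 kJ/mol


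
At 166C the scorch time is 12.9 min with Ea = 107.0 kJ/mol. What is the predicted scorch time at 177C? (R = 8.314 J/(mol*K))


Convert temperatures: T1 = 166 + 273.15 = 439.15 K, T2 = 177 + 273.15 = 450.15 K
ts2_new = 12.9 * exp(107000 / 8.314 * (1/450.15 - 1/439.15))
1/T2 - 1/T1 = -5.5645e-05
ts2_new = 6.3 min

6.3 min


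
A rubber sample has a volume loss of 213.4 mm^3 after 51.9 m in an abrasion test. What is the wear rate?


Rate = volume_loss / distance
= 213.4 / 51.9
= 4.112 mm^3/m

4.112 mm^3/m


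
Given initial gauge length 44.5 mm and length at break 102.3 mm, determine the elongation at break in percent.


Elongation = (Lf - L0) / L0 * 100
= (102.3 - 44.5) / 44.5 * 100
= 57.8 / 44.5 * 100
= 129.9%

129.9%


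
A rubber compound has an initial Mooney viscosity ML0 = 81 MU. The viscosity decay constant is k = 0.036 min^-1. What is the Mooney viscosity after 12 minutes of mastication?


ML = ML0 * exp(-k * t)
ML = 81 * exp(-0.036 * 12)
ML = 81 * 0.6492
ML = 52.59 MU

52.59 MU


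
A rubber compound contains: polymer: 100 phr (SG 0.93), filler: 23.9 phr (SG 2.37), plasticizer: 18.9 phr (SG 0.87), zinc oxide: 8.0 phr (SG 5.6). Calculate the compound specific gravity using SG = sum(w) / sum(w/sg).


Sum of weights = 150.8
Volume contributions:
  polymer: 100/0.93 = 107.5269
  filler: 23.9/2.37 = 10.0844
  plasticizer: 18.9/0.87 = 21.7241
  zinc oxide: 8.0/5.6 = 1.4286
Sum of volumes = 140.7640
SG = 150.8 / 140.7640 = 1.071

SG = 1.071


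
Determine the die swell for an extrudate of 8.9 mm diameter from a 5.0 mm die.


Die swell ratio = D_extrudate / D_die
= 8.9 / 5.0
= 1.78

Die swell = 1.78


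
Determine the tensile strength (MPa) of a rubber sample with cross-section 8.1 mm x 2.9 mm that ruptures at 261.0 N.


Area = width * thickness = 8.1 * 2.9 = 23.49 mm^2
TS = force / area = 261.0 / 23.49 = 11.11 MPa

11.11 MPa


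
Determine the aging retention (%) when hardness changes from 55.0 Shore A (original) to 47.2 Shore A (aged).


Retention = aged / original * 100
= 47.2 / 55.0 * 100
= 85.8%

85.8%


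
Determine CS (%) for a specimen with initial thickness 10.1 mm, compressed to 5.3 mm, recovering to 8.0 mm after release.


CS = (t0 - recovered) / (t0 - ts) * 100
= (10.1 - 8.0) / (10.1 - 5.3) * 100
= 2.1 / 4.8 * 100
= 43.8%

43.8%


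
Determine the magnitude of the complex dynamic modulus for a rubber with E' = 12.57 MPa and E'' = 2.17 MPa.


|E*| = sqrt(E'^2 + E''^2)
= sqrt(12.57^2 + 2.17^2)
= sqrt(158.0049 + 4.7089)
= 12.756 MPa

12.756 MPa


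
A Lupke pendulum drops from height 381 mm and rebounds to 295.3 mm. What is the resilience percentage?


Resilience = h_rebound / h_drop * 100
= 295.3 / 381 * 100
= 77.5%

77.5%


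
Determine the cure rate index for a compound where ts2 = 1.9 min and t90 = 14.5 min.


CRI = 100 / (t90 - ts2)
= 100 / (14.5 - 1.9)
= 100 / 12.6
= 7.94 min^-1

7.94 min^-1


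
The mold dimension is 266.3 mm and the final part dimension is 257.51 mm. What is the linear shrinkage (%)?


Shrinkage = (mold - part) / mold * 100
= (266.3 - 257.51) / 266.3 * 100
= 8.79 / 266.3 * 100
= 3.3%

3.3%


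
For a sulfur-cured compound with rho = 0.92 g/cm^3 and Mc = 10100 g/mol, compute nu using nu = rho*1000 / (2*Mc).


nu = rho * 1000 / (2 * Mc)
nu = 0.92 * 1000 / (2 * 10100)
nu = 920.0 / 20200
nu = 0.0455 mol/L

0.0455 mol/L


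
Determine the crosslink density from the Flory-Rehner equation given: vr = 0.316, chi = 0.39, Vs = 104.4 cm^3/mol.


ln(1 - vr) = ln(1 - 0.316) = -0.3798
Numerator = -((-0.3798) + 0.316 + 0.39 * 0.316^2) = 0.0249
Denominator = 104.4 * (0.316^(1/3) - 0.316/2) = 54.6146
nu = 0.0249 / 54.6146 = 4.5507e-04 mol/cm^3

4.5507e-04 mol/cm^3


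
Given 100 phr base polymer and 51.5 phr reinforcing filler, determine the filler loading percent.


Filler % = filler / (rubber + filler) * 100
= 51.5 / (100 + 51.5) * 100
= 51.5 / 151.5 * 100
= 33.99%

33.99%


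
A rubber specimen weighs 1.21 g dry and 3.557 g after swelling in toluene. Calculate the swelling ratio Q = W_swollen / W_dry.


Q = W_swollen / W_dry
Q = 3.557 / 1.21
Q = 2.94

Q = 2.94


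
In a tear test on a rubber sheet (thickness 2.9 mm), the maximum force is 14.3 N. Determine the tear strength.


Tear strength = force / thickness
= 14.3 / 2.9
= 4.93 N/mm

4.93 N/mm


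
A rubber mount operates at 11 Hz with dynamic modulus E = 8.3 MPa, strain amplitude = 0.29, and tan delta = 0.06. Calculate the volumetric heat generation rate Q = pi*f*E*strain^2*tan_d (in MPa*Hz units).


Q = pi * f * E * strain^2 * tan_d
= pi * 11 * 8.3 * 0.29^2 * 0.06
= pi * 11 * 8.3 * 0.0841 * 0.06
= 1.4473

Q = 1.4473


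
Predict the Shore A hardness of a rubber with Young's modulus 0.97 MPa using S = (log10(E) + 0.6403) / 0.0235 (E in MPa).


log10(E) = 0.0235*S - 0.6403  =>  S = (log10(E) + 0.6403) / 0.0235
log10(0.97) = -0.013228
S = (-0.013228 + 0.6403) / 0.0235 = 0.627072 / 0.0235
S = 26.7

Shore A = 26.7


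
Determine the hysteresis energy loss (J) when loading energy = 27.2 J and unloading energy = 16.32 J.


Hysteresis loss = loading - unloading
= 27.2 - 16.32
= 10.88 J

10.88 J


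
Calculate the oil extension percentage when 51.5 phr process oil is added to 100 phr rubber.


Oil % = oil / (100 + oil) * 100
= 51.5 / (100 + 51.5) * 100
= 51.5 / 151.5 * 100
= 33.99%

33.99%


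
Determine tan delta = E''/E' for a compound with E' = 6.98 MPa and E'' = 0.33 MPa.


tan delta = E'' / E'
= 0.33 / 6.98
= 0.0473

tan delta = 0.0473


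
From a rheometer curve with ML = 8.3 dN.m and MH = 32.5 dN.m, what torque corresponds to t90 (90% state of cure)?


M90 = ML + 0.9 * (MH - ML)
M90 = 8.3 + 0.9 * (32.5 - 8.3)
M90 = 8.3 + 0.9 * 24.2
M90 = 30.08 dN.m

30.08 dN.m


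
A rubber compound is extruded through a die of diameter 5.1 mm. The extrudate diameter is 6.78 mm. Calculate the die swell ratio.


Die swell ratio = D_extrudate / D_die
= 6.78 / 5.1
= 1.329

Die swell = 1.329


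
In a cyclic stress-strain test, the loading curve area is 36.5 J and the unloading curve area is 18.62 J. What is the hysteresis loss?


Hysteresis loss = loading - unloading
= 36.5 - 18.62
= 17.88 J

17.88 J


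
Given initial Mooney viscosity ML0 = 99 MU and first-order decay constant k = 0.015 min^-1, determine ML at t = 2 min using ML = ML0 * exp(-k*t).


ML = ML0 * exp(-k * t)
ML = 99 * exp(-0.015 * 2)
ML = 99 * 0.9704
ML = 96.07 MU

96.07 MU


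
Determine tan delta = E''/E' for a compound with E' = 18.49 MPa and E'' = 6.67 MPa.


tan delta = E'' / E'
= 6.67 / 18.49
= 0.3607

tan delta = 0.3607


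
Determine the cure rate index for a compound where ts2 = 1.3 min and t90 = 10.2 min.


CRI = 100 / (t90 - ts2)
= 100 / (10.2 - 1.3)
= 100 / 8.9
= 11.24 min^-1

11.24 min^-1


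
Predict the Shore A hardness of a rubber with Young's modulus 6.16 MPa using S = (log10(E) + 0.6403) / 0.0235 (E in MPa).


log10(E) = 0.0235*S - 0.6403  =>  S = (log10(E) + 0.6403) / 0.0235
log10(6.16) = 0.789581
S = (0.789581 + 0.6403) / 0.0235 = 1.429881 / 0.0235
S = 60.8

Shore A = 60.8


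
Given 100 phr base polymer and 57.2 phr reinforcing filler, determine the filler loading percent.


Filler % = filler / (rubber + filler) * 100
= 57.2 / (100 + 57.2) * 100
= 57.2 / 157.2 * 100
= 36.39%

36.39%


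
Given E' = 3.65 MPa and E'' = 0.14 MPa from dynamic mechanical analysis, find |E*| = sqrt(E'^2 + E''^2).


|E*| = sqrt(E'^2 + E''^2)
= sqrt(3.65^2 + 0.14^2)
= sqrt(13.3225 + 0.0196)
= 3.653 MPa

3.653 MPa


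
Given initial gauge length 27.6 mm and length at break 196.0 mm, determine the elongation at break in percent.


Elongation = (Lf - L0) / L0 * 100
= (196.0 - 27.6) / 27.6 * 100
= 168.4 / 27.6 * 100
= 610.1%

610.1%


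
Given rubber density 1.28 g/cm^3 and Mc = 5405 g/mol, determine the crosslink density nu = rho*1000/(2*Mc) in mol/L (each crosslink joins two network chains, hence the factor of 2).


nu = rho * 1000 / (2 * Mc)
nu = 1.28 * 1000 / (2 * 5405)
nu = 1280.0 / 10810
nu = 0.1184 mol/L

0.1184 mol/L


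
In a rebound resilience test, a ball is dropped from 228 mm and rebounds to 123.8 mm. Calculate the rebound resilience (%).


Resilience = h_rebound / h_drop * 100
= 123.8 / 228 * 100
= 54.3%

54.3%


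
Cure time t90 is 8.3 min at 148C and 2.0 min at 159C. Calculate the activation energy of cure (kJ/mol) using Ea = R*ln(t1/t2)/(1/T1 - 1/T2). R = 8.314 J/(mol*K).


T1 = 421.15 K, T2 = 432.15 K
1/T1 - 1/T2 = 6.0440e-05
ln(t1/t2) = ln(8.3/2.0) = 1.4231
Ea = 8.314 * 1.4231 / 6.0440e-05 = 195761.2004 J/mol
Ea = 195.76 kJ/mol

195.76 kJ/mol


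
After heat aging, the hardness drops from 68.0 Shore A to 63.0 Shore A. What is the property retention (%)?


Retention = aged / original * 100
= 63.0 / 68.0 * 100
= 92.6%

92.6%


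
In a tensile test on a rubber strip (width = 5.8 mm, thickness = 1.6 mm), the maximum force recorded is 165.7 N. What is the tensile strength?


Area = width * thickness = 5.8 * 1.6 = 9.28 mm^2
TS = force / area = 165.7 / 9.28 = 17.86 MPa

17.86 MPa


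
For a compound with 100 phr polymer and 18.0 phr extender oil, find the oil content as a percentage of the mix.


Oil % = oil / (100 + oil) * 100
= 18.0 / (100 + 18.0) * 100
= 18.0 / 118.0 * 100
= 15.25%

15.25%


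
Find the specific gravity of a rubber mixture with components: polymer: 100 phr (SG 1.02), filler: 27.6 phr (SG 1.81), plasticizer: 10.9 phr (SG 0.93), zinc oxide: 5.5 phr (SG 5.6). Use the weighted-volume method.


Sum of weights = 144.0
Volume contributions:
  polymer: 100/1.02 = 98.0392
  filler: 27.6/1.81 = 15.2486
  plasticizer: 10.9/0.93 = 11.7204
  zinc oxide: 5.5/5.6 = 0.9821
Sum of volumes = 125.9904
SG = 144.0 / 125.9904 = 1.143

SG = 1.143


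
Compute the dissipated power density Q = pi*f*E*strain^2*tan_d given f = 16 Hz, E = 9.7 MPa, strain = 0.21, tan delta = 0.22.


Q = pi * f * E * strain^2 * tan_d
= pi * 16 * 9.7 * 0.21^2 * 0.22
= pi * 16 * 9.7 * 0.0441 * 0.22
= 4.7305

Q = 4.7305


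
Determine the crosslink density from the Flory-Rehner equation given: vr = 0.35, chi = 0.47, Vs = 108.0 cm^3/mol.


ln(1 - vr) = ln(1 - 0.35) = -0.4308
Numerator = -((-0.4308) + 0.35 + 0.47 * 0.35^2) = 0.0232
Denominator = 108.0 * (0.35^(1/3) - 0.35/2) = 57.2108
nu = 0.0232 / 57.2108 = 4.0566e-04 mol/cm^3

4.0566e-04 mol/cm^3


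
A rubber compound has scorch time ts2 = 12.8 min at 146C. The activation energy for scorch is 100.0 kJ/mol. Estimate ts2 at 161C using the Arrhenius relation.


Convert temperatures: T1 = 146 + 273.15 = 419.15 K, T2 = 161 + 273.15 = 434.15 K
ts2_new = 12.8 * exp(100000 / 8.314 * (1/434.15 - 1/419.15))
1/T2 - 1/T1 = -8.2429e-05
ts2_new = 4.75 min

4.75 min


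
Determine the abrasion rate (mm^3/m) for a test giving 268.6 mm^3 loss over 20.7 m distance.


Rate = volume_loss / distance
= 268.6 / 20.7
= 12.976 mm^3/m

12.976 mm^3/m


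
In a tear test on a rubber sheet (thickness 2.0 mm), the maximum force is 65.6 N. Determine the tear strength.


Tear strength = force / thickness
= 65.6 / 2.0
= 32.8 N/mm

32.8 N/mm


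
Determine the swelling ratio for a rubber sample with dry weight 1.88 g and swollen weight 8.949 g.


Q = W_swollen / W_dry
Q = 8.949 / 1.88
Q = 4.76

Q = 4.76


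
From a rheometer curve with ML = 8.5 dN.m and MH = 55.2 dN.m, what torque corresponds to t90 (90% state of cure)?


M90 = ML + 0.9 * (MH - ML)
M90 = 8.5 + 0.9 * (55.2 - 8.5)
M90 = 8.5 + 0.9 * 46.7
M90 = 50.53 dN.m

50.53 dN.m


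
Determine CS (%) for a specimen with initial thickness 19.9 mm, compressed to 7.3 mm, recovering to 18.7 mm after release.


CS = (t0 - recovered) / (t0 - ts) * 100
= (19.9 - 18.7) / (19.9 - 7.3) * 100
= 1.2 / 12.6 * 100
= 9.5%

9.5%


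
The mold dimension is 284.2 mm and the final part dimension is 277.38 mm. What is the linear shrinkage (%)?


Shrinkage = (mold - part) / mold * 100
= (284.2 - 277.38) / 284.2 * 100
= 6.82 / 284.2 * 100
= 2.4%

2.4%


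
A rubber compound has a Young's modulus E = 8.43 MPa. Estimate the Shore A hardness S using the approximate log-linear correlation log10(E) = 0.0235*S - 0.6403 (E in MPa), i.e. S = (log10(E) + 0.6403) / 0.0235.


log10(E) = 0.0235*S - 0.6403  =>  S = (log10(E) + 0.6403) / 0.0235
log10(8.43) = 0.925828
S = (0.925828 + 0.6403) / 0.0235 = 1.566128 / 0.0235
S = 66.6

Shore A = 66.6


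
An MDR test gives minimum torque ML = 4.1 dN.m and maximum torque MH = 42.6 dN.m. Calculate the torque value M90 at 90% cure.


M90 = ML + 0.9 * (MH - ML)
M90 = 4.1 + 0.9 * (42.6 - 4.1)
M90 = 4.1 + 0.9 * 38.5
M90 = 38.75 dN.m

38.75 dN.m


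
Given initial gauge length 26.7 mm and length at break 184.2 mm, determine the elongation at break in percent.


Elongation = (Lf - L0) / L0 * 100
= (184.2 - 26.7) / 26.7 * 100
= 157.5 / 26.7 * 100
= 589.9%

589.9%


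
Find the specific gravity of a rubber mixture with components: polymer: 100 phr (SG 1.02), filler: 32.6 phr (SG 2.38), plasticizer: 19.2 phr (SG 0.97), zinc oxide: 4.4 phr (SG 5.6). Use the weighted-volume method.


Sum of weights = 156.2
Volume contributions:
  polymer: 100/1.02 = 98.0392
  filler: 32.6/2.38 = 13.6975
  plasticizer: 19.2/0.97 = 19.7938
  zinc oxide: 4.4/5.6 = 0.7857
Sum of volumes = 132.3162
SG = 156.2 / 132.3162 = 1.181

SG = 1.181


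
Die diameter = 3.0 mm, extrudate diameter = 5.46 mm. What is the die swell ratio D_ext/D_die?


Die swell ratio = D_extrudate / D_die
= 5.46 / 3.0
= 1.82

Die swell = 1.82


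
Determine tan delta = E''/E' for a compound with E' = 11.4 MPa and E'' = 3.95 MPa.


tan delta = E'' / E'
= 3.95 / 11.4
= 0.3465

tan delta = 0.3465


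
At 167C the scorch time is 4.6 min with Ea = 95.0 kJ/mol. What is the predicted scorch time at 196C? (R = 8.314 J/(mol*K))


Convert temperatures: T1 = 167 + 273.15 = 440.15 K, T2 = 196 + 273.15 = 469.15 K
ts2_new = 4.6 * exp(95000 / 8.314 * (1/469.15 - 1/440.15))
1/T2 - 1/T1 = -1.4044e-04
ts2_new = 0.92 min

0.92 min


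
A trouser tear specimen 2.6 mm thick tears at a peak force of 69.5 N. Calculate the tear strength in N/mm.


Tear strength = force / thickness
= 69.5 / 2.6
= 26.73 N/mm

26.73 N/mm


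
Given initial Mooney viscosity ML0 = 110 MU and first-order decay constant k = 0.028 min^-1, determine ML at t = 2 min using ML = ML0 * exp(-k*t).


ML = ML0 * exp(-k * t)
ML = 110 * exp(-0.028 * 2)
ML = 110 * 0.9455
ML = 104.01 MU

104.01 MU


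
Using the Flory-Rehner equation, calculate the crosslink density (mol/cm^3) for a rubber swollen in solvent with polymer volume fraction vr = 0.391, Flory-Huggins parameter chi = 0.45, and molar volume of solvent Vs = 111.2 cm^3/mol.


ln(1 - vr) = ln(1 - 0.391) = -0.4959
Numerator = -((-0.4959) + 0.391 + 0.45 * 0.391^2) = 0.0361
Denominator = 111.2 * (0.391^(1/3) - 0.391/2) = 59.5741
nu = 0.0361 / 59.5741 = 6.0665e-04 mol/cm^3

6.0665e-04 mol/cm^3


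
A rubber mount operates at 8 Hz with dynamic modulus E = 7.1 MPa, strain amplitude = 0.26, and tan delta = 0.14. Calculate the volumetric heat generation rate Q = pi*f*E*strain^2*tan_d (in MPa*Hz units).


Q = pi * f * E * strain^2 * tan_d
= pi * 8 * 7.1 * 0.26^2 * 0.14
= pi * 8 * 7.1 * 0.0676 * 0.14
= 1.6888

Q = 1.6888
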